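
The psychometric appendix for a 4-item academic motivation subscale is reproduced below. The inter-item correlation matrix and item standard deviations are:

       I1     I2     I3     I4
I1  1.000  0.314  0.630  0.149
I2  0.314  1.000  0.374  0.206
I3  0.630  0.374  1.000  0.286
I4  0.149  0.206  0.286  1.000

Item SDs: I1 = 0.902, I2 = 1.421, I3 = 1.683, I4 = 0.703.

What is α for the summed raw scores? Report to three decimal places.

α = 0.646

Σσ²ᵢ = 0.902² + 1.421² + 1.683² + 0.703² = 6.1595
Covariances σ_ij = r_ij · s_i · s_j:
  σ(I1,I2) = 0.314 × 0.902 × 1.421 = 0.4025
  σ(I1,I3) = 0.630 × 0.902 × 1.683 = 0.9564
  σ(I1,I4) = 0.149 × 0.902 × 0.703 = 0.0945
  σ(I2,I3) = 0.374 × 1.421 × 1.683 = 0.8944
  σ(I2,I4) = 0.206 × 1.421 × 0.703 = 0.2058
  σ(I3,I4) = 0.286 × 1.683 × 0.703 = 0.3384
σ²_T = Σσ²ᵢ + 2·Σσ_ij = 6.1595 + 2 × 2.8920 = 11.9435
α = (4/3)·(1 − 6.1595/11.9435) = 0.646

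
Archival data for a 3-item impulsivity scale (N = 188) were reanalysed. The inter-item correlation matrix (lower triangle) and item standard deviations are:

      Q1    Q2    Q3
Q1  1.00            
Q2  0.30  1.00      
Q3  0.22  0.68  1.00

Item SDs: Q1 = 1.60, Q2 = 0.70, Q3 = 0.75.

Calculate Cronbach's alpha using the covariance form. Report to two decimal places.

Cronbach's alpha = 0.52

Σσ²ᵢ = 1.60² + 0.70² + 0.75² = 3.6125
Covariances σ_ij = r_ij · s_i · s_j:
  σ(Q1,Q2) = 0.30 × 1.60 × 0.70 = 0.3360
  σ(Q1,Q3) = 0.22 × 1.60 × 0.75 = 0.2640
  σ(Q2,Q3) = 0.68 × 0.70 × 0.75 = 0.3570
σ²_T = Σσ²ᵢ + 2·Σσ_ij = 3.6125 + 2 × 0.9570 = 5.5265
α = (3/2)·(1 − 3.6125/5.5265) = 0.52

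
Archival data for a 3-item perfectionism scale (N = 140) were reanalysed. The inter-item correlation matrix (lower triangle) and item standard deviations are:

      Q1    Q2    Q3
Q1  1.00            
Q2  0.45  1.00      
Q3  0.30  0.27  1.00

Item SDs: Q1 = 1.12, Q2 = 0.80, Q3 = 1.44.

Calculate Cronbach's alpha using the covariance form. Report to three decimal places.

α = 0.565

Σσ²ᵢ = 1.12² + 0.80² + 1.44² = 3.9680
Covariances σ_ij = r_ij · s_i · s_j:
  σ(Q1,Q2) = 0.45 × 1.12 × 0.80 = 0.4032
  σ(Q1,Q3) = 0.30 × 1.12 × 1.44 = 0.4838
  σ(Q2,Q3) = 0.27 × 0.80 × 1.44 = 0.3110
σ²_T = Σσ²ᵢ + 2·Σσ_ij = 3.9680 + 2 × 1.1980 = 6.3640
α = (3/2)·(1 − 3.9680/6.3640) = 0.565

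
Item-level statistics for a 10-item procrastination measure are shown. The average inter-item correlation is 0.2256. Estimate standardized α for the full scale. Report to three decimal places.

α = 0.744

Standardized α = k·r̄ / (1 + (k−1)·r̄) = 10 × 0.2256 / (1 + 9 × 0.2256)
  = 2.2560 / 3.0304 = 0.744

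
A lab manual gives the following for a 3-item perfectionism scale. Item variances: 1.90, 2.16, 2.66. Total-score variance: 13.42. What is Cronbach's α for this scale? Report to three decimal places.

ΣVar(i) = 1.90 + 2.16 + 2.66 = 6.72
α = (k/(k−1))·(1 − ΣVar(i)/Var(T)) = (3/2)·(1 − 6.72/13.42) = 0.749

α = 0.749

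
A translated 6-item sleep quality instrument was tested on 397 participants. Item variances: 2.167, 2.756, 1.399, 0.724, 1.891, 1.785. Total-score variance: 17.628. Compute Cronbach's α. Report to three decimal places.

Cronbach's α = 0.470

Σσᵢ² = 2.167 + 2.756 + 1.399 + 0.724 + 1.891 + 1.785 = 10.722
α = (k/(k−1))·(1 − Σσᵢ²/σ²_total) = (6/5)·(1 − 10.722/17.628) = 0.470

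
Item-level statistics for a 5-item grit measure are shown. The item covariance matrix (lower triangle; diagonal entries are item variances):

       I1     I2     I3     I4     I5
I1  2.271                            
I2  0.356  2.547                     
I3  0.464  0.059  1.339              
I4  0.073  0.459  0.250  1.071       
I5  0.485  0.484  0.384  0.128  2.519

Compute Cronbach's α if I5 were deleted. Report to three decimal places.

Remaining items: I1, I2, I3, I4 (k = 4).
ΣVar(i) = 2.271 + 2.547 + 1.339 + 1.071 = 7.228
total variance = 7.228 + 2 × 1.661 = 10.550
α (item deleted) = (4/3)·(1 − 7.228/10.550) = 0.420

α = 0.420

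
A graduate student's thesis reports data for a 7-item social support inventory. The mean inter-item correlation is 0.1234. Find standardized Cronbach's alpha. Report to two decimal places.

α = 0.50

Standardized α = k·r̄ / (1 + (k−1)·r̄) = 7 × 0.1234 / (1 + 6 × 0.1234)
  = 0.8638 / 1.7404 = 0.50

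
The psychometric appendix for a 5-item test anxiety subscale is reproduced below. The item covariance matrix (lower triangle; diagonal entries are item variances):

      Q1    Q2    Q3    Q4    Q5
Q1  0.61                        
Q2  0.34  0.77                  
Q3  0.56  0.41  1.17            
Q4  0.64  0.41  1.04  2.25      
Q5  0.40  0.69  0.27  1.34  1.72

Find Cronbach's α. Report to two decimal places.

α = 0.81

Σσ²ᵢ = 0.61 + 0.77 + 1.17 + 2.25 + 1.72 = 6.52
Sum of off-diagonal covariances = 6.10
σ²_total = 6.52 + 2 × 6.10 = 18.72
α = (k/(k−1))·(1 − Σσ²ᵢ/σ²_total) = (5/4)·(1 − 6.52/18.72) = 0.81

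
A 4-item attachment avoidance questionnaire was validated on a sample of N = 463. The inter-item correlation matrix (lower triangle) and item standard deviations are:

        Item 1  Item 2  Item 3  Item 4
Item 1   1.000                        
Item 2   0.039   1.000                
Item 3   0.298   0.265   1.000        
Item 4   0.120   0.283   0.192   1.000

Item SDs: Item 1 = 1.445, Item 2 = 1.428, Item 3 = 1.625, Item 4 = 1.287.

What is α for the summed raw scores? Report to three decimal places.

Σσ²ᵢ = 1.445² + 1.428² + 1.625² + 1.287² = 8.4242
Covariances σ_ij = r_ij · s_i · s_j:
  σ(Item 1,Item 2) = 0.039 × 1.445 × 1.428 = 0.0805
  σ(Item 1,Item 3) = 0.298 × 1.445 × 1.625 = 0.6997
  σ(Item 1,Item 4) = 0.120 × 1.445 × 1.287 = 0.2232
  σ(Item 2,Item 3) = 0.265 × 1.428 × 1.625 = 0.6149
  σ(Item 2,Item 4) = 0.283 × 1.428 × 1.287 = 0.5201
  σ(Item 3,Item 4) = 0.192 × 1.625 × 1.287 = 0.4015
σ²_T = Σσ²ᵢ + 2·Σσ_ij = 8.4242 + 2 × 2.5399 = 13.5040
α = (4/3)·(1 − 8.4242/13.5040) = 0.502

α = 0.502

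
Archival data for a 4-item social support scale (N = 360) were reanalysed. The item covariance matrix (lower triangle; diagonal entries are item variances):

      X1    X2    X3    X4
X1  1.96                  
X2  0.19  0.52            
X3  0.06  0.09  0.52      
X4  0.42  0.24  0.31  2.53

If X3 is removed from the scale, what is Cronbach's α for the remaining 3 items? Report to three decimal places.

Remaining items: X1, X2, X4 (k = 3).
ΣVar(i) = 1.96 + 0.52 + 2.53 = 5.01
Var(T) = 5.01 + 2 × 0.85 = 6.71
α (item deleted) = (3/2)·(1 − 5.01/6.71) = 0.380

Cronbach's α = 0.380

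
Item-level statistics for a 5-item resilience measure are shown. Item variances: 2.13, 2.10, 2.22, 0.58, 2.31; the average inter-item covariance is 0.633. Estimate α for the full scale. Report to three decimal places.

α = 0.719

Σσᵢ² = 2.13 + 2.10 + 2.22 + 0.58 + 2.31 = 9.34
Sum of the 10 distinct covariances = 10 × 0.633 = 6.330
Var(T) = Σσᵢ² + 2·Σcov = 9.34 + 2 × 6.330 = 22.000
α = (5/4)·(1 − 9.34/22.000) = 0.719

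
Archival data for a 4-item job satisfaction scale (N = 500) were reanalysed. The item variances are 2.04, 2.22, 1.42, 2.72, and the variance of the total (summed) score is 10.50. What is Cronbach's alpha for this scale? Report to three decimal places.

Cronbach's alpha = 0.267

sum of item variances = 2.04 + 2.22 + 1.42 + 2.72 = 8.40
α = (k/(k−1))·(1 − sum of item variances/total variance) = (4/3)·(1 − 8.40/10.50) = 0.267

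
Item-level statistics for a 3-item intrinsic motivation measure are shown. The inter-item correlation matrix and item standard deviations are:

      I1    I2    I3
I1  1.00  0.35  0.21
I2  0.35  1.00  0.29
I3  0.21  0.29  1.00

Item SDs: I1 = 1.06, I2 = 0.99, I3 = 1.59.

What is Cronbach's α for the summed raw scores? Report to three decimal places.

Cronbach's α = 0.506

Σσ²ᵢ = 1.06² + 0.99² + 1.59² = 4.6318
Covariances σ_ij = r_ij · s_i · s_j:
  σ(I1,I2) = 0.35 × 1.06 × 0.99 = 0.3673
  σ(I1,I3) = 0.21 × 1.06 × 1.59 = 0.3539
  σ(I2,I3) = 0.29 × 0.99 × 1.59 = 0.4565
σ²_T = Σσ²ᵢ + 2·Σσ_ij = 4.6318 + 2 × 1.1777 = 6.9872
α = (3/2)·(1 − 4.6318/6.9872) = 0.506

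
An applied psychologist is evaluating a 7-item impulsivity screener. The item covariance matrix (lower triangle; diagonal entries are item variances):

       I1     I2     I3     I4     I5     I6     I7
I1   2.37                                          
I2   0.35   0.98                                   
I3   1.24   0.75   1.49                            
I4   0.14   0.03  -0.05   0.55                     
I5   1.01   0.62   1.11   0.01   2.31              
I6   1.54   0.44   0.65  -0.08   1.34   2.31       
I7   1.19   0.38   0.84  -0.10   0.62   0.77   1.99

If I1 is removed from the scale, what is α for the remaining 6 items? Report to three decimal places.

α = 0.724

Remaining items: I2, I3, I4, I5, I6, I7 (k = 6).
sum of item variances = 0.98 + 1.49 + 0.55 + 2.31 + 2.31 + 1.99 = 9.63
Var(T) = 9.63 + 2 × 7.33 = 24.29
α (item deleted) = (6/5)·(1 − 9.63/24.29) = 0.724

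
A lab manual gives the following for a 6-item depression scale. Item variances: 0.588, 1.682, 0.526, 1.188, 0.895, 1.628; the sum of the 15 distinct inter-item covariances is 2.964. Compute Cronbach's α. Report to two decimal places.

Σσᵢ² = 0.588 + 1.682 + 0.526 + 1.188 + 0.895 + 1.628 = 6.507
Sum of distinct covariances = 2.964
total variance = Σσᵢ² + 2·Σcov = 6.507 + 2 × 2.964 = 12.435
α = (6/5)·(1 − 6.507/12.435) = 0.57

α = 0.57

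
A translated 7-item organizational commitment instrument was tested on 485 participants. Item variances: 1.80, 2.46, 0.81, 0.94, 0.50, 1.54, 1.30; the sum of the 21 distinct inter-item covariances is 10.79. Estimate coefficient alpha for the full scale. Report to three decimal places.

Σσ²ᵢ = 1.80 + 2.46 + 0.81 + 0.94 + 0.50 + 1.54 + 1.30 = 9.35
Sum of distinct covariances = 10.79
Var(T) = Σσ²ᵢ + 2·Σcov = 9.35 + 2 × 10.79 = 30.93
α = (7/6)·(1 − 9.35/30.93) = 0.814

coefficient alpha = 0.814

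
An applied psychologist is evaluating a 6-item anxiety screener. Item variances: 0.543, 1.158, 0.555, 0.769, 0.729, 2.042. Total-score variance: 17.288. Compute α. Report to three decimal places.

Σσ²ᵢ = 0.543 + 1.158 + 0.555 + 0.769 + 0.729 + 2.042 = 5.796
α = (k/(k−1))·(1 − Σσ²ᵢ/σ²_T) = (6/5)·(1 − 5.796/17.288) = 0.798

α = 0.798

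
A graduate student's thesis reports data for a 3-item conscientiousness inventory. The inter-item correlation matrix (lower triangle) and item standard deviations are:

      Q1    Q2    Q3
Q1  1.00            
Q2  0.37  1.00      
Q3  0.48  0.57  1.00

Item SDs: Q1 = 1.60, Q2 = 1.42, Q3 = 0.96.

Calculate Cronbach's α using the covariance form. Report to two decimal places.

Σσ²ᵢ = 1.60² + 1.42² + 0.96² = 5.4980
Covariances σ_ij = r_ij · s_i · s_j:
  σ(Q1,Q2) = 0.37 × 1.60 × 1.42 = 0.8406
  σ(Q1,Q3) = 0.48 × 1.60 × 0.96 = 0.7373
  σ(Q2,Q3) = 0.57 × 1.42 × 0.96 = 0.7770
σ²_T = Σσ²ᵢ + 2·Σσ_ij = 5.4980 + 2 × 2.3549 = 10.2078
α = (3/2)·(1 − 5.4980/10.2078) = 0.69

α = 0.69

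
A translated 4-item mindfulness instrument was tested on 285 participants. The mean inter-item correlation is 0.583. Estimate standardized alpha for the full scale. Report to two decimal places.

standardized alpha = 0.85

Standardized α = k·r̄ / (1 + (k−1)·r̄) = 4 × 0.583 / (1 + 3 × 0.583)
  = 2.3320 / 2.7490 = 0.85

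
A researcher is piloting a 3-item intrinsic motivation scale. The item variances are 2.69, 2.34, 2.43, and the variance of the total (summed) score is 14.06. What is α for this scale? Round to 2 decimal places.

α = 0.70

Σσ²ᵢ = 2.69 + 2.34 + 2.43 = 7.46
α = (k/(k−1))·(1 − Σσ²ᵢ/σ²_T) = (3/2)·(1 − 7.46/14.06) = 0.70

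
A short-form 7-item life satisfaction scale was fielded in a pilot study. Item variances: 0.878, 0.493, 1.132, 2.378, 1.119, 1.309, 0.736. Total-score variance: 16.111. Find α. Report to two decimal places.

sum of item variances = 0.878 + 0.493 + 1.132 + 2.378 + 1.119 + 1.309 + 0.736 = 8.045
α = (k/(k−1))·(1 − sum of item variances/total variance) = (7/6)·(1 − 8.045/16.111) = 0.58

α = 0.58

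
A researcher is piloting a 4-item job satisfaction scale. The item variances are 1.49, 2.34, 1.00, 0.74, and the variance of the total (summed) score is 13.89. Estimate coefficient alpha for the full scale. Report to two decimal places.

sum of item variances = 1.49 + 2.34 + 1.00 + 0.74 = 5.57
α = (k/(k−1))·(1 − sum of item variances/σ²_total) = (4/3)·(1 − 5.57/13.89) = 0.80

coefficient alpha = 0.80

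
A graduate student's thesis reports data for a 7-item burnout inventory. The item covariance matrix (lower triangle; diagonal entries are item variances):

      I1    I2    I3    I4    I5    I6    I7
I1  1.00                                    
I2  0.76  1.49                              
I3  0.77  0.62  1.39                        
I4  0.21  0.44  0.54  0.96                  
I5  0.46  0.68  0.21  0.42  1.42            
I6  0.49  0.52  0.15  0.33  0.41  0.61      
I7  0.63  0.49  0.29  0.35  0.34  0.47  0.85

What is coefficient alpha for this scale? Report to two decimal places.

α = 0.83

ΣVar(i) = 1.00 + 1.49 + 1.39 + 0.96 + 1.42 + 0.61 + 0.85 = 7.72
Sum of off-diagonal covariances = 9.58
σ²_total = 7.72 + 2 × 9.58 = 26.88
α = (k/(k−1))·(1 − ΣVar(i)/σ²_total) = (7/6)·(1 − 7.72/26.88) = 0.83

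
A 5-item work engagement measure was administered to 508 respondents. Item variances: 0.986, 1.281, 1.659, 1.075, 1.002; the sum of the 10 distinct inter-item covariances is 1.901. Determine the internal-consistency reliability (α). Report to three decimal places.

α = 0.485

Σσ²ᵢ = 0.986 + 1.281 + 1.659 + 1.075 + 1.002 = 6.003
Sum of distinct covariances = 1.901
total variance = Σσ²ᵢ + 2·Σcov = 6.003 + 2 × 1.901 = 9.805
α = (5/4)·(1 − 6.003/9.805) = 0.485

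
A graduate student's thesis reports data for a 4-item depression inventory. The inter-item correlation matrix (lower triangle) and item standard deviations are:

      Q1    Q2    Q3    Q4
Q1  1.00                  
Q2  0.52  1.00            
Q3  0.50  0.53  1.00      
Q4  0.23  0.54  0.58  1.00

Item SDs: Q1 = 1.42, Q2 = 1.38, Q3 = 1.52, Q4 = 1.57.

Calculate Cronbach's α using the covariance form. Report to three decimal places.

Σσ²ᵢ = 1.42² + 1.38² + 1.52² + 1.57² = 8.6961
Covariances σ_ij = r_ij · s_i · s_j:
  σ(Q1,Q2) = 0.52 × 1.42 × 1.38 = 1.0190
  σ(Q1,Q3) = 0.50 × 1.42 × 1.52 = 1.0792
  σ(Q1,Q4) = 0.23 × 1.42 × 1.57 = 0.5128
  σ(Q2,Q3) = 0.53 × 1.38 × 1.52 = 1.1117
  σ(Q2,Q4) = 0.54 × 1.38 × 1.57 = 1.1700
  σ(Q3,Q4) = 0.58 × 1.52 × 1.57 = 1.3841
σ²_T = Σσ²ᵢ + 2·Σσ_ij = 8.6961 + 2 × 6.2768 = 21.2497
α = (4/3)·(1 − 8.6961/21.2497) = 0.788

Cronbach's α = 0.788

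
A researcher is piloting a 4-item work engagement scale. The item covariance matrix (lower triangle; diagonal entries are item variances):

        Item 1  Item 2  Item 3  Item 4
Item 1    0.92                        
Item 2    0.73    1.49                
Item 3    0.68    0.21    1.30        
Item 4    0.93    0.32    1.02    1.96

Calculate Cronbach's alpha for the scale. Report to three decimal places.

sum of item variances = 0.92 + 1.49 + 1.30 + 1.96 = 5.67
Sum of off-diagonal covariances = 3.89
Var(T) = 5.67 + 2 × 3.89 = 13.45
α = (k/(k−1))·(1 − sum of item variances/Var(T)) = (4/3)·(1 − 5.67/13.45) = 0.771

Cronbach's alpha = 0.771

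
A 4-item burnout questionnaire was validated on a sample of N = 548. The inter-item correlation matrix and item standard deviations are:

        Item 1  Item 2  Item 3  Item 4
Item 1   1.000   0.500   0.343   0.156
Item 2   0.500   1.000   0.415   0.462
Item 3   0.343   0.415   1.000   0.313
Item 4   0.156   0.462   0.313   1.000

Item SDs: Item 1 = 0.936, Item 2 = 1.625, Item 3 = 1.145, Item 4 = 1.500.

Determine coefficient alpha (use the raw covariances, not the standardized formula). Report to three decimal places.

Σσ²ᵢ = 0.936² + 1.625² + 1.145² + 1.500² = 7.0777
Covariances σ_ij = r_ij · s_i · s_j:
  σ(Item 1,Item 2) = 0.500 × 0.936 × 1.625 = 0.7605
  σ(Item 1,Item 3) = 0.343 × 0.936 × 1.145 = 0.3676
  σ(Item 1,Item 4) = 0.156 × 0.936 × 1.500 = 0.2190
  σ(Item 2,Item 3) = 0.415 × 1.625 × 1.145 = 0.7722
  σ(Item 2,Item 4) = 0.462 × 1.625 × 1.500 = 1.1261
  σ(Item 3,Item 4) = 0.313 × 1.145 × 1.500 = 0.5376
σ²_T = Σσ²ᵢ + 2·Σσ_ij = 7.0777 + 2 × 3.7830 = 14.6437
α = (4/3)·(1 − 7.0777/14.6437) = 0.689

coefficient alpha = 0.689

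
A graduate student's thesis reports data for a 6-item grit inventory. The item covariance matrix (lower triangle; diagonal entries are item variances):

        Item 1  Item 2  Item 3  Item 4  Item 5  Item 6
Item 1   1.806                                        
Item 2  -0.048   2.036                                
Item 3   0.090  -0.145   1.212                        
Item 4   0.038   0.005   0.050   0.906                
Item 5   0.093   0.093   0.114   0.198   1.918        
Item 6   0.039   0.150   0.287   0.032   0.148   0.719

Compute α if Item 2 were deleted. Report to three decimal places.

α = 0.312

Remaining items: Item 1, Item 3, Item 4, Item 5, Item 6 (k = 5).
sum of item variances = 1.806 + 1.212 + 0.906 + 1.918 + 0.719 = 6.561
σ²_T = 6.561 + 2 × 1.089 = 8.739
α (item deleted) = (5/4)·(1 − 6.561/8.739) = 0.312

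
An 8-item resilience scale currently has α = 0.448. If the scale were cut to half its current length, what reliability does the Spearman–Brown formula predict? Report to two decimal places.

predicted reliability = 0.29

Length factor m = 1/2
α' = m·α / (1 − (1−m)·α)
   = 1/2 × 0.448 / (1 − (1 − 1/2) × 0.448)
   = 0.2240 / 0.7760 = 0.29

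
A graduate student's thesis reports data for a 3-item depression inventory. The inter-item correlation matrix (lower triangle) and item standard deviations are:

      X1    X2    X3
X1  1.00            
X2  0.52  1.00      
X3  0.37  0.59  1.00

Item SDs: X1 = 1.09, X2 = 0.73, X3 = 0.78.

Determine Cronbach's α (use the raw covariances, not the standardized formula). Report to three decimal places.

Σσ²ᵢ = 1.09² + 0.73² + 0.78² = 2.3294
Covariances σ_ij = r_ij · s_i · s_j:
  σ(X1,X2) = 0.52 × 1.09 × 0.73 = 0.4138
  σ(X1,X3) = 0.37 × 1.09 × 0.78 = 0.3146
  σ(X2,X3) = 0.59 × 0.73 × 0.78 = 0.3359
σ²_T = Σσ²ᵢ + 2·Σσ_ij = 2.3294 + 2 × 1.0643 = 4.4580
α = (3/2)·(1 − 2.3294/4.4580) = 0.716

α = 0.716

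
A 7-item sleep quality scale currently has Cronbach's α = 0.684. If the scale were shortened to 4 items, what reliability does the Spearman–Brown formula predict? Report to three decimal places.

Length factor m = 4/7 = 0.5714
α' = m·α / (1 − (1−m)·α)
   = 4/7 × 0.684 / (1 − (1 − 4/7) × 0.684)
   = 0.3909 / 0.7069 = 0.553

predicted reliability = 0.553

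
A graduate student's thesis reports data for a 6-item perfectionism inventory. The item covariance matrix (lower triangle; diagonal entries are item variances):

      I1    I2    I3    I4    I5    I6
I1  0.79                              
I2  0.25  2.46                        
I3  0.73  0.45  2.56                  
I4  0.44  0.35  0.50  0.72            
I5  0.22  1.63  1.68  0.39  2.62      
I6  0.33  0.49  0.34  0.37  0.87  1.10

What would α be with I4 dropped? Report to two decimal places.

Remaining items: I1, I2, I3, I5, I6 (k = 5).
sum of item variances = 0.79 + 2.46 + 2.56 + 2.62 + 1.10 = 9.53
σ²_T = 9.53 + 2 × 6.99 = 23.51
α (item deleted) = (5/4)·(1 − 9.53/23.51) = 0.74

α = 0.74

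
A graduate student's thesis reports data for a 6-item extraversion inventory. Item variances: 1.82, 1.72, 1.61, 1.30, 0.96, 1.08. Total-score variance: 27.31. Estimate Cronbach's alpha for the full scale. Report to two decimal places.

Σσᵢ² = 1.82 + 1.72 + 1.61 + 1.30 + 0.96 + 1.08 = 8.49
α = (k/(k−1))·(1 − Σσᵢ²/σ²_total) = (6/5)·(1 − 8.49/27.31) = 0.83

α = 0.83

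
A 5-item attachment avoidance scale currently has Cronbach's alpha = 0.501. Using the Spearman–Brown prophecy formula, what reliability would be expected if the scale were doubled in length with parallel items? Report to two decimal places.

Length factor m = 2
α' = m·α / (1 + (m−1)·α)
   = 2 × 0.501 / (1 + (2 − 1) × 0.501)
   = 1.0020 / 1.5010 = 0.67

predicted reliability = 0.67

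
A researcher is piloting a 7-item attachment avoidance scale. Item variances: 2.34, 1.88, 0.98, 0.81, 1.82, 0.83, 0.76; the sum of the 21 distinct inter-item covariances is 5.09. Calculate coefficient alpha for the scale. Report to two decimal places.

sum of item variances = 2.34 + 1.88 + 0.98 + 0.81 + 1.82 + 0.83 + 0.76 = 9.42
Sum of distinct covariances = 5.09
total variance = sum of item variances + 2·Σcov = 9.42 + 2 × 5.09 = 19.60
α = (7/6)·(1 − 9.42/19.60) = 0.61

α = 0.61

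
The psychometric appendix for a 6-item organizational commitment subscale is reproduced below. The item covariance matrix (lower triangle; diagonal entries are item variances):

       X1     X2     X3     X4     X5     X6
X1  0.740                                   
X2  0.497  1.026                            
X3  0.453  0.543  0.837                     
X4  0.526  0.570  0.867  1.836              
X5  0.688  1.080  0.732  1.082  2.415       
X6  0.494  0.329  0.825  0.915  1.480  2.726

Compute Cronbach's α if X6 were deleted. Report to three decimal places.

α = 0.841

Remaining items: X1, X2, X3, X4, X5 (k = 5).
Σσᵢ² = 0.740 + 1.026 + 0.837 + 1.836 + 2.415 = 6.854
Var(T) = 6.854 + 2 × 7.038 = 20.930
α (item deleted) = (5/4)·(1 − 6.854/20.930) = 0.841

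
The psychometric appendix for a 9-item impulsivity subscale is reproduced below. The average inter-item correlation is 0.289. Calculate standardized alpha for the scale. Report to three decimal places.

Standardized α = k·r̄ / (1 + (k−1)·r̄) = 9 × 0.289 / (1 + 8 × 0.289)
  = 2.6010 / 3.3120 = 0.785

standardized alpha = 0.785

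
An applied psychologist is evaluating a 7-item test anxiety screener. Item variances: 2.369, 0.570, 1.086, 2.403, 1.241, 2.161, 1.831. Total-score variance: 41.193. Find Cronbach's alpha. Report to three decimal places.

α = 0.836

ΣVar(i) = 2.369 + 0.570 + 1.086 + 2.403 + 1.241 + 2.161 + 1.831 = 11.661
α = (k/(k−1))·(1 − ΣVar(i)/σ²_total) = (7/6)·(1 − 11.661/41.193) = 0.836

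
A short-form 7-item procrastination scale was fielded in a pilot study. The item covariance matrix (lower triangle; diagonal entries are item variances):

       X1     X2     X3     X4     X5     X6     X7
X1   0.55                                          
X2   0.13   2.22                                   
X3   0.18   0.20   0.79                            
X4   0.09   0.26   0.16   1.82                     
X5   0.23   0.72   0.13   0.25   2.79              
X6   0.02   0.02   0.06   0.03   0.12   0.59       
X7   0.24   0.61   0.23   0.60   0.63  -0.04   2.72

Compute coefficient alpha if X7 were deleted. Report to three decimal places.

Remaining items: X1, X2, X3, X4, X5, X6 (k = 6).
Σσᵢ² = 0.55 + 2.22 + 0.79 + 1.82 + 2.79 + 0.59 = 8.76
σ²_T = 8.76 + 2 × 2.60 = 13.96
α (item deleted) = (6/5)·(1 − 8.76/13.96) = 0.447

coefficient alpha = 0.447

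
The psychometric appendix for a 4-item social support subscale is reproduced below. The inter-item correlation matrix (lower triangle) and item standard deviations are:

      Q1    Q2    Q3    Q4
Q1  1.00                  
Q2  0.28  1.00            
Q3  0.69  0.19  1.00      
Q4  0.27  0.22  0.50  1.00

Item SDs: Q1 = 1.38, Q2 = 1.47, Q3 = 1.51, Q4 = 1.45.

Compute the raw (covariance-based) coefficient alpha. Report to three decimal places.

α = 0.690

Σσ²ᵢ = 1.38² + 1.47² + 1.51² + 1.45² = 8.4479
Covariances σ_ij = r_ij · s_i · s_j:
  σ(Q1,Q2) = 0.28 × 1.38 × 1.47 = 0.5680
  σ(Q1,Q3) = 0.69 × 1.38 × 1.51 = 1.4378
  σ(Q1,Q4) = 0.27 × 1.38 × 1.45 = 0.5403
  σ(Q2,Q3) = 0.19 × 1.47 × 1.51 = 0.4217
  σ(Q2,Q4) = 0.22 × 1.47 × 1.45 = 0.4689
  σ(Q3,Q4) = 0.50 × 1.51 × 1.45 = 1.0947
σ²_T = Σσ²ᵢ + 2·Σσ_ij = 8.4479 + 2 × 4.5314 = 17.5107
α = (4/3)·(1 − 8.4479/17.5107) = 0.690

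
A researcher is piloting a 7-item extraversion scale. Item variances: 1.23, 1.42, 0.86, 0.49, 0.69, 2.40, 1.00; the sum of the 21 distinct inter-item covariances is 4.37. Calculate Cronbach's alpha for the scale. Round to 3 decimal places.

sum of item variances = 1.23 + 1.42 + 0.86 + 0.49 + 0.69 + 2.40 + 1.00 = 8.09
Sum of distinct covariances = 4.37
σ²_total = sum of item variances + 2·Σcov = 8.09 + 2 × 4.37 = 16.83
α = (7/6)·(1 − 8.09/16.83) = 0.606

α = 0.606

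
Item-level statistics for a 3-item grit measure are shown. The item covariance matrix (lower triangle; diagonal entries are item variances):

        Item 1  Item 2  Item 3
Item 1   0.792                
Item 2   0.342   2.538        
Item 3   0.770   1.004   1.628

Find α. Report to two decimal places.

Σσᵢ² = 0.792 + 2.538 + 1.628 = 4.958
Sum of off-diagonal covariances = 2.116
Var(T) = 4.958 + 2 × 2.116 = 9.190
α = (k/(k−1))·(1 − Σσᵢ²/Var(T)) = (3/2)·(1 − 4.958/9.190) = 0.69

α = 0.69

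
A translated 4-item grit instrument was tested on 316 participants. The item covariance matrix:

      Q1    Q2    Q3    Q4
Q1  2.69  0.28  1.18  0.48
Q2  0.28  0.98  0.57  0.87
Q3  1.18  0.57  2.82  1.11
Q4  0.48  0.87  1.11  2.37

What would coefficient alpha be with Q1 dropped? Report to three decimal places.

Remaining items: Q2, Q3, Q4 (k = 3).
sum of item variances = 0.98 + 2.82 + 2.37 = 6.17
σ²_T = 6.17 + 2 × 2.55 = 11.27
α (item deleted) = (3/2)·(1 − 6.17/11.27) = 0.679

coefficient alpha = 0.679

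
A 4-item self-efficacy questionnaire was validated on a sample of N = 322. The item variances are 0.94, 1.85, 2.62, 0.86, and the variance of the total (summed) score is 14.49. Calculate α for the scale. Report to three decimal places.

α = 0.756

Σσᵢ² = 0.94 + 1.85 + 2.62 + 0.86 = 6.27
α = (k/(k−1))·(1 − Σσᵢ²/total variance) = (4/3)·(1 − 6.27/14.49) = 0.756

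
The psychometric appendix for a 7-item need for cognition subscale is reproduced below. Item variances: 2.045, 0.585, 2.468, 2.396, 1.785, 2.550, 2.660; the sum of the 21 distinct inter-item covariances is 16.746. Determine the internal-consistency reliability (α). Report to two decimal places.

α = 0.81

sum of item variances = 2.045 + 0.585 + 2.468 + 2.396 + 1.785 + 2.550 + 2.660 = 14.489
Sum of distinct covariances = 16.746
σ²_T = sum of item variances + 2·Σcov = 14.489 + 2 × 16.746 = 47.981
α = (7/6)·(1 − 14.489/47.981) = 0.81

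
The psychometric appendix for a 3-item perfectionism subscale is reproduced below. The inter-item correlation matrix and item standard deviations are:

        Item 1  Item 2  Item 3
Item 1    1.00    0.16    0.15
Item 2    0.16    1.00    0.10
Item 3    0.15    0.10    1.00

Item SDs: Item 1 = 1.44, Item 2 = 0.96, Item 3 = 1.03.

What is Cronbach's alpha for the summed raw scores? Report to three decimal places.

Σσ²ᵢ = 1.44² + 0.96² + 1.03² = 4.0561
Covariances σ_ij = r_ij · s_i · s_j:
  σ(Item 1,Item 2) = 0.16 × 1.44 × 0.96 = 0.2212
  σ(Item 1,Item 3) = 0.15 × 1.44 × 1.03 = 0.2225
  σ(Item 2,Item 3) = 0.10 × 0.96 × 1.03 = 0.0989
σ²_T = Σσ²ᵢ + 2·Σσ_ij = 4.0561 + 2 × 0.5426 = 5.1413
α = (3/2)·(1 − 4.0561/5.1413) = 0.317

Cronbach's alpha = 0.317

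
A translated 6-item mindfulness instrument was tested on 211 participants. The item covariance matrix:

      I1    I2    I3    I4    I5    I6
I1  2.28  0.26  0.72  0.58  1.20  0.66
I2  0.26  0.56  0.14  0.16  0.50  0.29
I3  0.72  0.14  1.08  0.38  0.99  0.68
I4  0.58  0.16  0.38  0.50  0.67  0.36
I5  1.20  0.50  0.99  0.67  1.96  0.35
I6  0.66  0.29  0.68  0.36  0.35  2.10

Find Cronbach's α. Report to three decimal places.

sum of item variances = 2.28 + 0.56 + 1.08 + 0.50 + 1.96 + 2.10 = 8.48
Sum of off-diagonal covariances = 7.94
Var(T) = 8.48 + 2 × 7.94 = 24.36
α = (k/(k−1))·(1 − sum of item variances/Var(T)) = (6/5)·(1 − 8.48/24.36) = 0.782

Cronbach's α = 0.782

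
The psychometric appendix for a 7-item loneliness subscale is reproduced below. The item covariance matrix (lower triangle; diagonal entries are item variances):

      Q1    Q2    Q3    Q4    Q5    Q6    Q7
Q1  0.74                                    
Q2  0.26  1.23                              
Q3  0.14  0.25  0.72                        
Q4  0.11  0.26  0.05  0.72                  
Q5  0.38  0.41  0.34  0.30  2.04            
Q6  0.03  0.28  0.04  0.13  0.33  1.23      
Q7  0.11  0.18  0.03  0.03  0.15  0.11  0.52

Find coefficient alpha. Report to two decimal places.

coefficient alpha = 0.61

Σσᵢ² = 0.74 + 1.23 + 0.72 + 0.72 + 2.04 + 1.23 + 0.52 = 7.20
Sum of off-diagonal covariances = 3.92
total variance = 7.20 + 2 × 3.92 = 15.04
α = (k/(k−1))·(1 − Σσᵢ²/total variance) = (7/6)·(1 − 7.20/15.04) = 0.61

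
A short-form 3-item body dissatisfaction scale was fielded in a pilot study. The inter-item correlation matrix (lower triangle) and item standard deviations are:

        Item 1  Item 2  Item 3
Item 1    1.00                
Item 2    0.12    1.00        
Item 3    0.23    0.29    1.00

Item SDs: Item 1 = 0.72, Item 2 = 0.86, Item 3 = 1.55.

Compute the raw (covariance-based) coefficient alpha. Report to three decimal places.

coefficient alpha = 0.422

Σσ²ᵢ = 0.72² + 0.86² + 1.55² = 3.6605
Covariances σ_ij = r_ij · s_i · s_j:
  σ(Item 1,Item 2) = 0.12 × 0.72 × 0.86 = 0.0743
  σ(Item 1,Item 3) = 0.23 × 0.72 × 1.55 = 0.2567
  σ(Item 2,Item 3) = 0.29 × 0.86 × 1.55 = 0.3866
σ²_T = Σσ²ᵢ + 2·Σσ_ij = 3.6605 + 2 × 0.7176 = 5.0957
α = (3/2)·(1 − 3.6605/5.0957) = 0.422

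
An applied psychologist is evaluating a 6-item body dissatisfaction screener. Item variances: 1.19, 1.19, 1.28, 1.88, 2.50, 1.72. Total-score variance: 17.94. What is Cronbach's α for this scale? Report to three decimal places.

sum of item variances = 1.19 + 1.19 + 1.28 + 1.88 + 2.50 + 1.72 = 9.76
α = (k/(k−1))·(1 − sum of item variances/σ²_T) = (6/5)·(1 − 9.76/17.94) = 0.547

α = 0.547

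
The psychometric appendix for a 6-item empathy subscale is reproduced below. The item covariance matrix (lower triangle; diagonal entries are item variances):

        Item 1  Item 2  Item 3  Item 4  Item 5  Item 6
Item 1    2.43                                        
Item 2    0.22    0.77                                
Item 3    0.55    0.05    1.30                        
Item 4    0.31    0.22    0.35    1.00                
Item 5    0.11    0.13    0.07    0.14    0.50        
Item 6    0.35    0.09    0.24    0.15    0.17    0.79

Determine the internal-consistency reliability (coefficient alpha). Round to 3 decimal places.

coefficient alpha = 0.578

sum of item variances = 2.43 + 0.77 + 1.30 + 1.00 + 0.50 + 0.79 = 6.79
Σ_{i<j} σ_ij = 3.15
σ²_total = 6.79 + 2 × 3.15 = 13.09
α = (k/(k−1))·(1 − sum of item variances/σ²_total) = (6/5)·(1 − 6.79/13.09) = 0.578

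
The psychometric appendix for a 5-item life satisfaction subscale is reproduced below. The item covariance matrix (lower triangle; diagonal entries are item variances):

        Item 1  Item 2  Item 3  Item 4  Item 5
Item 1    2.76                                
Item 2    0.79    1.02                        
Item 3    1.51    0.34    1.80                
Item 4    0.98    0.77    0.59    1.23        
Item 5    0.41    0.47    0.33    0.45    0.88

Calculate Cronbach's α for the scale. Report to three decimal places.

Σσ²ᵢ = 2.76 + 1.02 + 1.80 + 1.23 + 0.88 = 7.69
Sum of the distinct covariances = 6.64
total variance = 7.69 + 2 × 6.64 = 20.97
α = (k/(k−1))·(1 − Σσ²ᵢ/total variance) = (5/4)·(1 − 7.69/20.97) = 0.792

α = 0.792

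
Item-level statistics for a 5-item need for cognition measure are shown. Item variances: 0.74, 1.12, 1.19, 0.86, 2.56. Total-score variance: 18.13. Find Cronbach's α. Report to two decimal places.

Cronbach's α = 0.80

ΣVar(i) = 0.74 + 1.12 + 1.19 + 0.86 + 2.56 = 6.47
α = (k/(k−1))·(1 − ΣVar(i)/Var(T)) = (5/4)·(1 − 6.47/18.13) = 0.80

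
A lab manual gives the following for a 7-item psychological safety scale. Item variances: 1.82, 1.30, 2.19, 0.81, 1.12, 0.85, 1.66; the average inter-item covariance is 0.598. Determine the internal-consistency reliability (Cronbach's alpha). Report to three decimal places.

Cronbach's alpha = 0.840

Σσ²ᵢ = 1.82 + 1.30 + 2.19 + 0.81 + 1.12 + 0.85 + 1.66 = 9.75
Sum of the 21 distinct covariances = 21 × 0.598 = 12.558
Var(T) = Σσ²ᵢ + 2·Σcov = 9.75 + 2 × 12.558 = 34.866
α = (7/6)·(1 − 9.75/34.866) = 0.840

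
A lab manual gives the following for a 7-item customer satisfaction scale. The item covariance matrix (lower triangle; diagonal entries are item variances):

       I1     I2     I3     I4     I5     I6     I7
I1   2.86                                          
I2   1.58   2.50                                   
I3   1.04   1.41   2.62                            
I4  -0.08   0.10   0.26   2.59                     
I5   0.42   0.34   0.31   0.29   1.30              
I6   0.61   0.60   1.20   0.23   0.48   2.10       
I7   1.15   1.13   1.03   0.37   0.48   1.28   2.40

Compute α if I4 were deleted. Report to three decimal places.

Remaining items: I1, I2, I3, I5, I6, I7 (k = 6).
Σσᵢ² = 2.86 + 2.50 + 2.62 + 1.30 + 2.10 + 2.40 = 13.78
σ²_total = 13.78 + 2 × 13.06 = 39.90
α (item deleted) = (6/5)·(1 − 13.78/39.90) = 0.786

α = 0.786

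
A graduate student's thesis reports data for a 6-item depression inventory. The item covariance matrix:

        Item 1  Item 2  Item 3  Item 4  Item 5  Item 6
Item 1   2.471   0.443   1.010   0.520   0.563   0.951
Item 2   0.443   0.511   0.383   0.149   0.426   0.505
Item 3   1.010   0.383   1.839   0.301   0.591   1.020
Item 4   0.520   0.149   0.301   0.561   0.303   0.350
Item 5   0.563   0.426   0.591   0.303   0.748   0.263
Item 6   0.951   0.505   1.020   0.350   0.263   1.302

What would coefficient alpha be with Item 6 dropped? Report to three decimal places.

α = 0.756

Remaining items: Item 1, Item 2, Item 3, Item 4, Item 5 (k = 5).
sum of item variances = 2.471 + 0.511 + 1.839 + 0.561 + 0.748 = 6.130
total variance = 6.130 + 2 × 4.689 = 15.508
α (item deleted) = (5/4)·(1 − 6.130/15.508) = 0.756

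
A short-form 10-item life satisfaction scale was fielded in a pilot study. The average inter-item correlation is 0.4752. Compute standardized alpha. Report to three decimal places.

standardized alpha = 0.901

Standardized α = k·r̄ / (1 + (k−1)·r̄) = 10 × 0.4752 / (1 + 9 × 0.4752)
  = 4.7520 / 5.2768 = 0.901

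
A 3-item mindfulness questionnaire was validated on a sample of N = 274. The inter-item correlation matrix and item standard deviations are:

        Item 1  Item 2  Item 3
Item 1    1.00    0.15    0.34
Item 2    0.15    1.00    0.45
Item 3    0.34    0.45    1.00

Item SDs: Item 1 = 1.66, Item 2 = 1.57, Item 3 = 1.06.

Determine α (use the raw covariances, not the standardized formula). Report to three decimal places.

Σσ²ᵢ = 1.66² + 1.57² + 1.06² = 6.3441
Covariances σ_ij = r_ij · s_i · s_j:
  σ(Item 1,Item 2) = 0.15 × 1.66 × 1.57 = 0.3909
  σ(Item 1,Item 3) = 0.34 × 1.66 × 1.06 = 0.5983
  σ(Item 2,Item 3) = 0.45 × 1.57 × 1.06 = 0.7489
σ²_T = Σσ²ᵢ + 2·Σσ_ij = 6.3441 + 2 × 1.7381 = 9.8203
α = (3/2)·(1 − 6.3441/9.8203) = 0.531

α = 0.531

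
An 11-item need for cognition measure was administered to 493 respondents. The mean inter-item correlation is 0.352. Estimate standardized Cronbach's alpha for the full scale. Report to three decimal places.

standardized Cronbach's alpha = 0.857

Standardized α = k·r̄ / (1 + (k−1)·r̄) = 11 × 0.352 / (1 + 10 × 0.352)
  = 3.8720 / 4.5200 = 0.857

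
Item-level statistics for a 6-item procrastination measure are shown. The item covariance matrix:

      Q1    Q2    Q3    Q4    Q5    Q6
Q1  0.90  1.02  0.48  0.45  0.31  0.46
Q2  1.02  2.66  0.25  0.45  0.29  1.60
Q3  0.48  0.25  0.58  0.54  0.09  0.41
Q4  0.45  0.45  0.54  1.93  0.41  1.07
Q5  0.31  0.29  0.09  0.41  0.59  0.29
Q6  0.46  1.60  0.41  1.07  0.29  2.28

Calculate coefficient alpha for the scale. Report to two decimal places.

α = 0.77

ΣVar(i) = 0.90 + 2.66 + 0.58 + 1.93 + 0.59 + 2.28 = 8.94
Sum of the distinct covariances = 8.12
total variance = 8.94 + 2 × 8.12 = 25.18
α = (k/(k−1))·(1 − ΣVar(i)/total variance) = (6/5)·(1 − 8.94/25.18) = 0.77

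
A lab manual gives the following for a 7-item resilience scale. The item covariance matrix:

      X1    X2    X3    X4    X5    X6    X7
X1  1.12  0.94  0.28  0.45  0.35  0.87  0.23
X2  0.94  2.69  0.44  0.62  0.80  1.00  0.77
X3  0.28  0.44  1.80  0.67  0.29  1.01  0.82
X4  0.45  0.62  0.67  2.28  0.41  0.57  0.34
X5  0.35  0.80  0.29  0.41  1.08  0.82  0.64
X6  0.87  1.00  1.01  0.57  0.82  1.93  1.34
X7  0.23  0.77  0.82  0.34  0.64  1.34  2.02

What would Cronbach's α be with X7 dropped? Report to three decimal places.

α = 0.763

Remaining items: X1, X2, X3, X4, X5, X6 (k = 6).
Σσᵢ² = 1.12 + 2.69 + 1.80 + 2.28 + 1.08 + 1.93 = 10.90
σ²_T = 10.90 + 2 × 9.52 = 29.94
α (item deleted) = (6/5)·(1 − 10.90/29.94) = 0.763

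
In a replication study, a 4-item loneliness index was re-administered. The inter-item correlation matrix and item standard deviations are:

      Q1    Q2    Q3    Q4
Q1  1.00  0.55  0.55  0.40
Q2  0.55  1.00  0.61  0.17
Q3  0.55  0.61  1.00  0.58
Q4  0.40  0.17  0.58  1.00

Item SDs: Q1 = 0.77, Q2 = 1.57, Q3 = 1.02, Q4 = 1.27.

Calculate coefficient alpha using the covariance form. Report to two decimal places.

Σσ²ᵢ = 0.77² + 1.57² + 1.02² + 1.27² = 5.7111
Covariances σ_ij = r_ij · s_i · s_j:
  σ(Q1,Q2) = 0.55 × 0.77 × 1.57 = 0.6649
  σ(Q1,Q3) = 0.55 × 0.77 × 1.02 = 0.4320
  σ(Q1,Q4) = 0.40 × 0.77 × 1.27 = 0.3912
  σ(Q2,Q3) = 0.61 × 1.57 × 1.02 = 0.9769
  σ(Q2,Q4) = 0.17 × 1.57 × 1.27 = 0.3390
  σ(Q3,Q4) = 0.58 × 1.02 × 1.27 = 0.7513
σ²_T = Σσ²ᵢ + 2·Σσ_ij = 5.7111 + 2 × 3.5553 = 12.8217
α = (4/3)·(1 − 5.7111/12.8217) = 0.74

α = 0.74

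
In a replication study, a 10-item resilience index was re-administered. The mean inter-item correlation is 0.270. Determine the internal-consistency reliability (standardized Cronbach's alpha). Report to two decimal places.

standardized Cronbach's alpha = 0.79

Standardized α = k·r̄ / (1 + (k−1)·r̄) = 10 × 0.270 / (1 + 9 × 0.270)
  = 2.7000 / 3.4300 = 0.79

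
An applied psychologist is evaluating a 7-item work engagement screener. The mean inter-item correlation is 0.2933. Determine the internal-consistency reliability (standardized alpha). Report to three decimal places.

α = 0.744

Standardized α = k·r̄ / (1 + (k−1)·r̄) = 7 × 0.2933 / (1 + 6 × 0.2933)
  = 2.0531 / 2.7598 = 0.744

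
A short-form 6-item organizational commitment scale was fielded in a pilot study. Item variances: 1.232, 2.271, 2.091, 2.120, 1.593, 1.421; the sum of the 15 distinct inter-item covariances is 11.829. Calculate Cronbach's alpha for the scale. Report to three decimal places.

α = 0.826

Σσᵢ² = 1.232 + 2.271 + 2.091 + 2.120 + 1.593 + 1.421 = 10.728
Sum of distinct covariances = 11.829
σ²_T = Σσᵢ² + 2·Σcov = 10.728 + 2 × 11.829 = 34.386
α = (6/5)·(1 − 10.728/34.386) = 0.826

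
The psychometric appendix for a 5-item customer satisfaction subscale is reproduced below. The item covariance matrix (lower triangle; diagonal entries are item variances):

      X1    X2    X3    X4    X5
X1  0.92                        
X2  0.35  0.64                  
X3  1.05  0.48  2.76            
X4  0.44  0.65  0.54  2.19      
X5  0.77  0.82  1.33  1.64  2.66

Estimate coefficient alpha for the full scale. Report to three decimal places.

α = 0.797

sum of item variances = 0.92 + 0.64 + 2.76 + 2.19 + 2.66 = 9.17
Sum of off-diagonal covariances = 8.07
σ²_total = 9.17 + 2 × 8.07 = 25.31
α = (k/(k−1))·(1 − sum of item variances/σ²_total) = (5/4)·(1 − 9.17/25.31) = 0.797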